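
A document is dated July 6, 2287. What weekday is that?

Wednesday

Doomsday rule: the anchor day for the 2200s is Friday. For year 87: 87÷12 = 7 r 3, and 3÷4 = 0, so 7+3+0 = 10.
Friday + 10 ≡ Monday — that's 2287's doomsday.
In July the doomsday date is Jul 11.
Jul 6 is 5 days before Jul 11; 5 mod 7 = 5, so Monday − 5 = Wednesday.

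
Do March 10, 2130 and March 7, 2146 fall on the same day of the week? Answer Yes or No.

From Mar 10, 2130 to Mar 7, 2146 is 5841 days.
5841 mod 7 = 3, so they are different weekdays.
(Mar 10, 2130 is a Friday; Mar 7, 2146 is a Monday.)

No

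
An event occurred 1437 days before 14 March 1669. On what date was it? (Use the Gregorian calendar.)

April 7, 1665

−365 (one year) → Mar 14, 1668 (1072 left).
−366 (one year; includes Feb 29, 1668) → Mar 14, 1667 (706 left).
−365 (one year) → Mar 14, 1666 (341 left).
−14 → Feb 28, 1666 (end of Feb, 28 days; 327 left).
−28 → Jan 31, 1666 (end of Jan, 31 days; 299 left).
−31 → Dec 31, 1665 (end of Dec, 31 days; 268 left).
−31 → Nov 30, 1665 (end of Nov, 30 days; 237 left).
−30 → Oct 31, 1665 (end of Oct, 31 days; 207 left).
−31 → Sep 30, 1665 (end of Sep, 30 days; 176 left).
−30 → Aug 31, 1665 (end of Aug, 31 days; 146 left).
−31 → Jul 31, 1665 (end of Jul, 31 days; 115 left).
−31 → Jun 30, 1665 (end of Jun, 30 days; 84 left).
−30 → May 31, 1665 (end of May, 31 days; 54 left).
−31 → Apr 30, 1665 (end of Apr, 30 days; 23 left).
−23 → Apr 7, 1665.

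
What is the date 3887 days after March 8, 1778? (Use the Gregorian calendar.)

October 28, 1788

+365 (one year) → Mar 8, 1779 (3522 left).
+366 (one year; includes Feb 29, 1780) → Mar 8, 1780 (3156 left).
+365 (one year) → Mar 8, 1781 (2791 left).
+365 (one year) → Mar 8, 1782 (2426 left).
+365 (one year) → Mar 8, 1783 (2061 left).
+366 (one year; includes Feb 29, 1784) → Mar 8, 1784 (1695 left).
+365 (one year) → Mar 8, 1785 (1330 left).
+365 (one year) → Mar 8, 1786 (965 left).
+365 (one year) → Mar 8, 1787 (600 left).
+366 (one year; includes Feb 29, 1788) → Mar 8, 1788 (234 left).
Mar has 31 days: +24 → Apr 1, 1788 (210 left).
Apr has 30 days: +30 → May 1, 1788 (180 left).
May has 31 days: +31 → Jun 1, 1788 (149 left).
Jun has 30 days: +30 → Jul 1, 1788 (119 left).
Jul has 31 days: +31 → Aug 1, 1788 (88 left).
Aug has 31 days: +31 → Sep 1, 1788 (57 left).
Sep has 30 days: +30 → Oct 1, 1788 (27 left).
+27 → Oct 28, 1788.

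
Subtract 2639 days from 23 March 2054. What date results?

−365 (one year) → Mar 23, 2053 (2274 left).
−365 (one year) → Mar 23, 2052 (1909 left).
−366 (one year; includes Feb 29, 2052) → Mar 23, 2051 (1543 left).
−365 (one year) → Mar 23, 2050 (1178 left).
−365 (one year) → Mar 23, 2049 (813 left).
−365 (one year) → Mar 23, 2048 (448 left).
−366 (one year; includes Feb 29, 2048) → Mar 23, 2047 (82 left).
−23 → Feb 28, 2047 (end of Feb, 28 days; 59 left).
−28 → Jan 31, 2047 (end of Jan, 31 days; 31 left).
−31 → Dec 31, 2046 (end of Dec, 31 days; 0 left).

December 31, 2046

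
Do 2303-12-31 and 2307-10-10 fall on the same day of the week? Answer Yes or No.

From Dec 31, 2303 to Oct 10, 2307 is 1379 days.
1379 mod 7 = 0, so they are the same weekday.
(Dec 31, 2303 is a Thursday; Oct 10, 2307 is a Thursday.)

Yes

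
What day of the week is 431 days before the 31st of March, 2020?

First find the weekday of Mar 31, 2020. Doomsday rule: the anchor day for the 2000s is Tuesday. For year 20: 20÷12 = 1 r 8, and 8÷4 = 2, so 1+8+2 = 11.
Tuesday + 11 ≡ Saturday — that's 2020's doomsday.
In March the doomsday date is Mar 14.
Mar 31 is 17 days after Mar 14; 17 mod 7 = 3, so Saturday + 3 = Tuesday.
431 mod 7 = 4, so 431 days before a Tuesday is Tuesday − 4 = Friday.

Friday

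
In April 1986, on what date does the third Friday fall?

April 1, 1986 is a Tuesday.
The first Friday is therefore April 4 (3 days later).
The third Friday is 4 + 2×7 = April 18.

April 18, 1986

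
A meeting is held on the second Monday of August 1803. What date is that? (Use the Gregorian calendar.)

August 1, 1803 is a Monday.
The first Monday is therefore August 1 (same day).
The second Monday is 1 + 1×7 = August 8.

August 8, 1803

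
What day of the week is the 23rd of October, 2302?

Doomsday rule: the anchor day for the 2300s is Wednesday. For year 02: 2÷12 = 0 r 2, and 2÷4 = 0, so 0+2+0 = 2.
Wednesday + 2 ≡ Friday — that's 2302's doomsday.
In October the doomsday date is Oct 10.
Oct 23 is 13 days after Oct 10; 13 mod 7 = 6, so Friday + 6 = Thursday.

Thursday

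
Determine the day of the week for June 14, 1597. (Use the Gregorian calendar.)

Doomsday rule: the anchor day for the 1500s is Wednesday. For year 97: 97÷12 = 8 r 1, and 1÷4 = 0, so 8+1+0 = 9.
Wednesday + 9 ≡ Friday — that's 1597's doomsday.
In June the doomsday date is Jun 6.
Jun 14 is 8 days after Jun 6; 8 mod 7 = 1, so Friday + 1 = Saturday.

Saturday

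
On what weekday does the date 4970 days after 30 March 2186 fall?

Mar 30, 2186 is a Thursday.
4970 mod 7 = 0, so 4970 days after a Thursday is Thursday + 0 = Thursday.

Thursday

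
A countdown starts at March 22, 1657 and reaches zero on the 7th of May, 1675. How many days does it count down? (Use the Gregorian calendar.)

6620

Mar 22, 1657 → Mar 22, 1658: 365 days.
Mar 22, 1658 → Mar 22, 1659: 365 days.
Mar 22, 1659 → Mar 22, 1660: 366 days (Feb 29, 1660 is in that span).
Mar 22, 1660 → Mar 22, 1661: 365 days.
Mar 22, 1661 → Mar 22, 1662: 365 days.
Mar 22, 1662 → Mar 22, 1663: 365 days.
Mar 22, 1663 → Mar 22, 1664: 366 days (Feb 29, 1664 is in that span).
Mar 22, 1664 → Mar 22, 1665: 365 days.
Mar 22, 1665 → Mar 22, 1666: 365 days.
Mar 22, 1666 → Mar 22, 1667: 365 days.
Mar 22, 1667 → Mar 22, 1668: 366 days (Feb 29, 1668 is in that span).
Mar 22, 1668 → Mar 22, 1669: 365 days.
Mar 22, 1669 → Mar 22, 1670: 365 days.
Mar 22, 1670 → Mar 22, 1671: 365 days.
Mar 22, 1671 → Mar 22, 1672: 366 days (Feb 29, 1672 is in that span).
Mar 22, 1672 → Mar 22, 1673: 365 days.
Mar 22, 1673 → Mar 22, 1674: 365 days.
Mar 22, 1674 → Mar 22, 1675: 365 days.
Mar 22, 1675 → Apr 22, 1675: 31 days (March has 31).
Apr 22, 1675 → May 7, 1675: 15 days.
Total: 6620 days.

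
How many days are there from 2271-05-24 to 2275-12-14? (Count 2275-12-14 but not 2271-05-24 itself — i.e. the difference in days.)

May 24, 2271 → May 24, 2272: 366 days (Feb 29, 2272 is in that span).
May 24, 2272 → May 24, 2273: 365 days.
May 24, 2273 → May 24, 2274: 365 days.
May 24, 2274 → May 24, 2275: 365 days.
May 24, 2275 → Jun 24, 2275: 31 days (May has 31).
Jun 24, 2275 → Jul 24, 2275: 30 days (June has 30).
Jul 24, 2275 → Aug 24, 2275: 31 days (July has 31).
Aug 24, 2275 → Sep 24, 2275: 31 days (August has 31).
Sep 24, 2275 → Oct 24, 2275: 30 days (September has 30).
Oct 24, 2275 → Nov 24, 2275: 31 days (October has 31).
Nov 24, 2275 → Dec 14, 2275: 20 days.
Total: 1665 days.

1665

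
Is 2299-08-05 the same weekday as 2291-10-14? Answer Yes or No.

No

From Oct 14, 2291 to Aug 5, 2299 is 2852 days.
2852 mod 7 = 3, so they are different weekdays.
(Oct 14, 2291 is a Wednesday; Aug 5, 2299 is a Saturday.)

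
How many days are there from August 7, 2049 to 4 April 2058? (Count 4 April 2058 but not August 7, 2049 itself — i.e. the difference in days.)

3162

Aug 7, 2049 → Aug 7, 2050: 365 days.
Aug 7, 2050 → Aug 7, 2051: 365 days.
Aug 7, 2051 → Aug 7, 2052: 366 days (Feb 29, 2052 is in that span).
Aug 7, 2052 → Aug 7, 2053: 365 days.
Aug 7, 2053 → Aug 7, 2054: 365 days.
Aug 7, 2054 → Aug 7, 2055: 365 days.
Aug 7, 2055 → Aug 7, 2056: 366 days (Feb 29, 2056 is in that span).
Aug 7, 2056 → Aug 7, 2057: 365 days.
Aug 7, 2057 → Sep 7, 2057: 31 days (August has 31).
Sep 7, 2057 → Oct 7, 2057: 30 days (September has 30).
Oct 7, 2057 → Nov 7, 2057: 31 days (October has 31).
Nov 7, 2057 → Dec 7, 2057: 30 days (November has 30).
Dec 7, 2057 → Jan 7, 2058: 31 days (December has 31).
Jan 7, 2058 → Feb 7, 2058: 31 days (January has 31).
Feb 7, 2058 → Mar 7, 2058: 28 days (February has 28).
Mar 7, 2058 → Apr 4, 2058: 28 days.
Total: 3162 days.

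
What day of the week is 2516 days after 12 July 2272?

Jul 12, 2272 is a Friday.
2516 mod 7 = 3, so 2516 days after a Friday is Friday + 3 = Monday.

Monday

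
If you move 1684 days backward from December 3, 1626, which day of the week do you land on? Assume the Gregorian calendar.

Sunday

First find the weekday of Dec 3, 1626. Doomsday rule: the anchor day for the 1600s is Tuesday. For year 26: 26÷12 = 2 r 2, and 2÷4 = 0, so 2+2+0 = 4.
Tuesday + 4 ≡ Saturday — that's 1626's doomsday.
In December the doomsday date is Dec 12.
Dec 3 is 9 days before Dec 12; 9 mod 7 = 2, so Saturday − 2 = Thursday.
1684 mod 7 = 4, so 1684 days before a Thursday is Thursday − 4 = Sunday.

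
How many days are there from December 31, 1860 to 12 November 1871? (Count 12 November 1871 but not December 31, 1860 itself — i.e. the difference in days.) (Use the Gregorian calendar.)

Dec 31, 1860 → Dec 31, 1861: 365 days.
Dec 31, 1861 → Dec 31, 1862: 365 days.
Dec 31, 1862 → Dec 31, 1863: 365 days.
Dec 31, 1863 → Dec 31, 1864: 366 days (Feb 29, 1864 is in that span).
Dec 31, 1864 → Dec 31, 1865: 365 days.
Dec 31, 1865 → Dec 31, 1866: 365 days.
Dec 31, 1866 → Dec 31, 1867: 365 days.
Dec 31, 1867 → Dec 31, 1868: 366 days (Feb 29, 1868 is in that span).
Dec 31, 1868 → Dec 31, 1869: 365 days.
Dec 31, 1869 → Dec 31, 1870: 365 days.
Dec 31, 1870 → Jan 31, 1871: 31 days (December has 31).
Jan 31, 1871 → Feb 28, 1871: 28 days (January has 31).
Feb 28, 1871 → Mar 28, 1871: 28 days (February has 28).
Mar 28, 1871 → Apr 28, 1871: 31 days (March has 31).
Apr 28, 1871 → May 28, 1871: 30 days (April has 30).
May 28, 1871 → Jun 28, 1871: 31 days (May has 31).
Jun 28, 1871 → Jul 28, 1871: 30 days (June has 30).
Jul 28, 1871 → Aug 28, 1871: 31 days (July has 31).
Aug 28, 1871 → Sep 28, 1871: 31 days (August has 31).
Sep 28, 1871 → Oct 28, 1871: 30 days (September has 30).
Oct 28, 1871 → Nov 12, 1871: 15 days.
Total: 3968 days.

3968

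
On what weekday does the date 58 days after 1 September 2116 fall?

Thursday

First find the weekday of Sep 1, 2116. Doomsday rule: the anchor day for the 2100s is Sunday. For year 16: 16÷12 = 1 r 4, and 4÷4 = 1, so 1+4+1 = 6.
Sunday + 6 ≡ Saturday — that's 2116's doomsday.
In September the doomsday date is Sep 5.
Sep 1 is 4 days before Sep 5; 4 mod 7 = 4, so Saturday − 4 = Tuesday.
58 mod 7 = 2, so 58 days after a Tuesday is Tuesday + 2 = Thursday.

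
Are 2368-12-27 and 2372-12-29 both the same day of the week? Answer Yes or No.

From Dec 27, 2368 to Dec 29, 2372 is 1463 days.
1463 mod 7 = 0, so they are the same weekday.
(Dec 27, 2368 is a Friday; Dec 29, 2372 is a Friday.)

Yes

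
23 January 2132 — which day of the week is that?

Doomsday rule: the anchor day for the 2100s is Sunday. For year 32: 32÷12 = 2 r 8, and 8÷4 = 2, so 2+8+2 = 12.
Sunday + 12 ≡ Friday — that's 2132's doomsday.
In January the doomsday date is Jan 4 (2132 is a leap year (divisible by 4)).
Jan 23 is 19 days after Jan 4; 19 mod 7 = 5, so Friday + 5 = Wednesday.

Wednesday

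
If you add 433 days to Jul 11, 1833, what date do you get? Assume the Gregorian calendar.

September 17, 1834

+365 (one year) → Jul 11, 1834 (68 left).
Jul has 31 days: +21 → Aug 1, 1834 (47 left).
Aug has 31 days: +31 → Sep 1, 1834 (16 left).
+16 → Sep 17, 1834.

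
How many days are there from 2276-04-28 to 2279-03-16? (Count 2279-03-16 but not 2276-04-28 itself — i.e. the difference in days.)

Apr 28, 2276 → Apr 28, 2277: 365 days.
Apr 28, 2277 → Apr 28, 2278: 365 days.
Apr 28, 2278 → May 28, 2278: 30 days (April has 30).
May 28, 2278 → Jun 28, 2278: 31 days (May has 31).
Jun 28, 2278 → Jul 28, 2278: 30 days (June has 30).
Jul 28, 2278 → Aug 28, 2278: 31 days (July has 31).
Aug 28, 2278 → Sep 28, 2278: 31 days (August has 31).
Sep 28, 2278 → Oct 28, 2278: 30 days (September has 30).
Oct 28, 2278 → Nov 28, 2278: 31 days (October has 31).
Nov 28, 2278 → Dec 28, 2278: 30 days (November has 30).
Dec 28, 2278 → Jan 28, 2279: 31 days (December has 31).
Jan 28, 2279 → Feb 28, 2279: 31 days (January has 31).
Feb 28, 2279 → Mar 16, 2279: 16 days.
Total: 1052 days.

1052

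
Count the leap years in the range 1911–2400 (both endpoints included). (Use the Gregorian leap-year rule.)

120

Multiples of 4 in [1911,2400]: 123.
Of those, multiples of 100: 5 (not leap unless ÷400).
Multiples of 400: 2.
Leap years = 123 − 5 + 2 = 120.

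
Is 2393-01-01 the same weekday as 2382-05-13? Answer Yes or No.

No

From May 13, 2382 to Jan 1, 2393 is 3886 days.
3886 mod 7 = 1, so they are different weekdays.
(May 13, 2382 is a Thursday; Jan 1, 2393 is a Friday.)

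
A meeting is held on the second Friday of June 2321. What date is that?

June 10, 2321

June 1, 2321 is a Wednesday.
The first Friday is therefore June 3 (2 days later).
The second Friday is 3 + 1×7 = June 10.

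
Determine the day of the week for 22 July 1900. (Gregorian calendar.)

Doomsday rule: the anchor day for the 1900s is Wednesday. For year 00: 0÷12 = 0 r 0, and 0÷4 = 0, so 0+0+0 = 0.
Wednesday + 0 ≡ Wednesday — that's 1900's doomsday.
In July the doomsday date is Jul 11.
Jul 22 is 11 days after Jul 11; 11 mod 7 = 4, so Wednesday + 4 = Sunday.

Sunday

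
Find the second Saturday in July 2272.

July 1, 2272 is a Monday.
The first Saturday is therefore July 6 (5 days later).
The second Saturday is 6 + 1×7 = July 13.

July 13, 2272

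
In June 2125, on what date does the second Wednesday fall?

June 13, 2125

June 1, 2125 is a Friday.
The first Wednesday is therefore June 6 (5 days later).
The second Wednesday is 6 + 1×7 = June 13.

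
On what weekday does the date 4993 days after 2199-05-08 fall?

First find the weekday of May 8, 2199. Doomsday rule: the anchor day for the 2100s is Sunday. For year 99: 99÷12 = 8 r 3, and 3÷4 = 0, so 8+3+0 = 11.
Sunday + 11 ≡ Thursday — that's 2199's doomsday.
In May the doomsday date is May 9.
May 8 is 1 day before May 9; 1 mod 7 = 1, so Thursday − 1 = Wednesday.
4993 mod 7 = 2, so 4993 days after a Wednesday is Wednesday + 2 = Friday.

Friday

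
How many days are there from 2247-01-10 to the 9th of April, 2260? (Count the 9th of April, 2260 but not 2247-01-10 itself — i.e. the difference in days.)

4838

Jan 10, 2247 → Jan 10, 2248: 365 days.
Jan 10, 2248 → Jan 10, 2249: 366 days (Feb 29, 2248 is in that span).
Jan 10, 2249 → Jan 10, 2250: 365 days.
Jan 10, 2250 → Jan 10, 2251: 365 days.
Jan 10, 2251 → Jan 10, 2252: 365 days.
Jan 10, 2252 → Jan 10, 2253: 366 days (Feb 29, 2252 is in that span).
Jan 10, 2253 → Jan 10, 2254: 365 days.
Jan 10, 2254 → Jan 10, 2255: 365 days.
Jan 10, 2255 → Jan 10, 2256: 365 days.
Jan 10, 2256 → Jan 10, 2257: 366 days (Feb 29, 2256 is in that span).
Jan 10, 2257 → Jan 10, 2258: 365 days.
Jan 10, 2258 → Jan 10, 2259: 365 days.
Jan 10, 2259 → Jan 10, 2260: 365 days.
Jan 10, 2260 → Feb 10, 2260: 31 days (January has 31).
Feb 10, 2260 → Mar 10, 2260: 29 days (February has 29).
Mar 10, 2260 → Apr 9, 2260: 30 days.
Total: 4838 days.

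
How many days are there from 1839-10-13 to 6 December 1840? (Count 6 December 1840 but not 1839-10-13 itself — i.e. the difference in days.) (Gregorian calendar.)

Oct 13, 1839 → Oct 13, 1840: 366 days (Feb 29, 1840 is in that span).
Oct 13, 1840 → Nov 13, 1840: 31 days (October has 31).
Nov 13, 1840 → Dec 6, 1840: 23 days.
Total: 420 days.

420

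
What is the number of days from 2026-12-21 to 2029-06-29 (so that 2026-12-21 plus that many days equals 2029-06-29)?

Dec 21, 2026 → Dec 21, 2027: 365 days.
Dec 21, 2027 → Dec 21, 2028: 366 days (Feb 29, 2028 is in that span).
Dec 21, 2028 → Jan 21, 2029: 31 days (December has 31).
Jan 21, 2029 → Feb 21, 2029: 31 days (January has 31).
Feb 21, 2029 → Mar 21, 2029: 28 days (February has 28).
Mar 21, 2029 → Apr 21, 2029: 31 days (March has 31).
Apr 21, 2029 → May 21, 2029: 30 days (April has 30).
May 21, 2029 → Jun 21, 2029: 31 days (May has 31).
Jun 21, 2029 → Jun 29, 2029: 8 days.
Total: 921 days.

921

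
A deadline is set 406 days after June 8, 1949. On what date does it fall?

+365 (one year) → Jun 8, 1950 (41 left).
Jun has 30 days: +23 → Jul 1, 1950 (18 left).
+18 → Jul 19, 1950.

July 19, 1950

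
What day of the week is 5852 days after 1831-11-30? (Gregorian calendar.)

First find the weekday of Nov 30, 1831. Doomsday rule: the anchor day for the 1800s is Friday. For year 31: 31÷12 = 2 r 7, and 7÷4 = 1, so 2+7+1 = 10.
Friday + 10 ≡ Monday — that's 1831's doomsday.
In November the doomsday date is Nov 7.
Nov 30 is 23 days after Nov 7; 23 mod 7 = 2, so Monday + 2 = Wednesday.
5852 mod 7 = 0, so 5852 days after a Wednesday is Wednesday + 0 = Wednesday.

Wednesday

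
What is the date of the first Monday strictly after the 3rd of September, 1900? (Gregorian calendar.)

September 10, 1900

Sep 3, 1900 is a Monday.
From Monday to the next Monday is 7 days.
Sep 3, 1900 + 7 = Sep 10, 1900.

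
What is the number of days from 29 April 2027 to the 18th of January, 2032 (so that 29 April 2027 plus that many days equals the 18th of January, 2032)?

1725

Apr 29, 2027 → Apr 29, 2028: 366 days (Feb 29, 2028 is in that span).
Apr 29, 2028 → Apr 29, 2029: 365 days.
Apr 29, 2029 → Apr 29, 2030: 365 days.
Apr 29, 2030 → Apr 29, 2031: 365 days.
Apr 29, 2031 → May 29, 2031: 30 days (April has 30).
May 29, 2031 → Jun 29, 2031: 31 days (May has 31).
Jun 29, 2031 → Jul 29, 2031: 30 days (June has 30).
Jul 29, 2031 → Aug 29, 2031: 31 days (July has 31).
Aug 29, 2031 → Sep 29, 2031: 31 days (August has 31).
Sep 29, 2031 → Oct 29, 2031: 30 days (September has 30).
Oct 29, 2031 → Nov 29, 2031: 31 days (October has 31).
Nov 29, 2031 → Dec 29, 2031: 30 days (November has 30).
Dec 29, 2031 → Jan 18, 2032: 20 days.
Total: 1725 days.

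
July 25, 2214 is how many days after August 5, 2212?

Aug 5, 2212 → Aug 5, 2213: 365 days.
Aug 5, 2213 → Sep 5, 2213: 31 days (August has 31).
Sep 5, 2213 → Oct 5, 2213: 30 days (September has 30).
Oct 5, 2213 → Nov 5, 2213: 31 days (October has 31).
Nov 5, 2213 → Dec 5, 2213: 30 days (November has 30).
Dec 5, 2213 → Jan 5, 2214: 31 days (December has 31).
Jan 5, 2214 → Feb 5, 2214: 31 days (January has 31).
Feb 5, 2214 → Mar 5, 2214: 28 days (February has 28).
Mar 5, 2214 → Apr 5, 2214: 31 days (March has 31).
Apr 5, 2214 → May 5, 2214: 30 days (April has 30).
May 5, 2214 → Jun 5, 2214: 31 days (May has 31).
Jun 5, 2214 → Jul 5, 2214: 30 days (June has 30).
Jul 5, 2214 → Jul 25, 2214: 20 days.
Total: 719 days.

719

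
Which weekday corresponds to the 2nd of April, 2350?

Sunday

Doomsday rule: the anchor day for the 2300s is Wednesday. For year 50: 50÷12 = 4 r 2, and 2÷4 = 0, so 4+2+0 = 6.
Wednesday + 6 ≡ Tuesday — that's 2350's doomsday.
In April the doomsday date is Apr 4.
Apr 2 is 2 days before Apr 4; 2 mod 7 = 2, so Tuesday − 2 = Sunday.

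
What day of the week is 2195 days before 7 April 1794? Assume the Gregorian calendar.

Thursday

Apr 7, 1794 is a Monday.
2195 mod 7 = 4, so 2195 days before a Monday is Monday − 4 = Thursday.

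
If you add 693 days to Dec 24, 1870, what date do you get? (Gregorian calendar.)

+365 (one year) → Dec 24, 1871 (328 left).
Dec has 31 days: +8 → Jan 1, 1872 (320 left).
Jan has 31 days: +31 → Feb 1, 1872 (289 left).
Feb has 29 days: +29 → Mar 1, 1872 (260 left).
Mar has 31 days: +31 → Apr 1, 1872 (229 left).
Apr has 30 days: +30 → May 1, 1872 (199 left).
May has 31 days: +31 → Jun 1, 1872 (168 left).
Jun has 30 days: +30 → Jul 1, 1872 (138 left).
Jul has 31 days: +31 → Aug 1, 1872 (107 left).
Aug has 31 days: +31 → Sep 1, 1872 (76 left).
Sep has 30 days: +30 → Oct 1, 1872 (46 left).
Oct has 31 days: +31 → Nov 1, 1872 (15 left).
+15 → Nov 16, 1872.

November 16, 1872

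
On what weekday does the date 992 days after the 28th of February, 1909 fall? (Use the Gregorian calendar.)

Friday

Feb 28, 1909 is a Sunday.
992 mod 7 = 5, so 992 days after a Sunday is Sunday + 5 = Friday.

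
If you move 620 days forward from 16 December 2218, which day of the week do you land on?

Sunday

First find the weekday of Dec 16, 2218. Doomsday rule: the anchor day for the 2200s is Friday. For year 18: 18÷12 = 1 r 6, and 6÷4 = 1, so 1+6+1 = 8.
Friday + 8 ≡ Saturday — that's 2218's doomsday.
In December the doomsday date is Dec 12.
Dec 16 is 4 days after Dec 12; 4 mod 7 = 4, so Saturday + 4 = Wednesday.
620 mod 7 = 4, so 620 days after a Wednesday is Wednesday + 4 = Sunday.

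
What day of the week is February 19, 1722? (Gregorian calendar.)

Doomsday rule: the anchor day for the 1700s is Sunday. For year 22: 22÷12 = 1 r 10, and 10÷4 = 2, so 1+10+2 = 13.
Sunday + 13 ≡ Saturday — that's 1722's doomsday.
In February the doomsday date is Feb 28 (1722 is not a leap year).
Feb 19 is 9 days before Feb 28; 9 mod 7 = 2, so Saturday − 2 = Thursday.

Thursday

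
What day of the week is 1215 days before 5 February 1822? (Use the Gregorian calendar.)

Friday

Feb 5, 1822 is a Tuesday.
1215 mod 7 = 4, so 1215 days before a Tuesday is Tuesday − 4 = Friday.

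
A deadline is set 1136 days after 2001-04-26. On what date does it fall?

June 5, 2004

+365 (one year) → Apr 26, 2002 (771 left).
+365 (one year) → Apr 26, 2003 (406 left).
+366 (one year; includes Feb 29, 2004) → Apr 26, 2004 (40 left).
Apr has 30 days: +5 → May 1, 2004 (35 left).
May has 31 days: +31 → Jun 1, 2004 (4 left).
+4 → Jun 5, 2004.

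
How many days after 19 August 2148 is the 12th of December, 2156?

Aug 19, 2148 → Aug 19, 2149: 365 days.
Aug 19, 2149 → Aug 19, 2150: 365 days.
Aug 19, 2150 → Aug 19, 2151: 365 days.
Aug 19, 2151 → Aug 19, 2152: 366 days (Feb 29, 2152 is in that span).
Aug 19, 2152 → Aug 19, 2153: 365 days.
Aug 19, 2153 → Aug 19, 2154: 365 days.
Aug 19, 2154 → Aug 19, 2155: 365 days.
Aug 19, 2155 → Aug 19, 2156: 366 days (Feb 29, 2156 is in that span).
Aug 19, 2156 → Sep 19, 2156: 31 days (August has 31).
Sep 19, 2156 → Oct 19, 2156: 30 days (September has 30).
Oct 19, 2156 → Nov 19, 2156: 31 days (October has 31).
Nov 19, 2156 → Dec 12, 2156: 23 days.
Total: 3037 days.

3037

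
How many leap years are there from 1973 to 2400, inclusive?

Multiples of 4 in [1973,2400]: 107.
Of those, multiples of 100: 5 (not leap unless ÷400).
Multiples of 400: 2.
Leap years = 107 − 5 + 2 = 104.

104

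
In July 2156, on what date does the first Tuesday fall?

July 6, 2156

July 1, 2156 is a Thursday.
The first Tuesday is therefore July 6 (5 days later).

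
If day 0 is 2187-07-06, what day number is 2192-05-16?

Jul 6, 2187 → Jul 6, 2188: 366 days (Feb 29, 2188 is in that span).
Jul 6, 2188 → Jul 6, 2189: 365 days.
Jul 6, 2189 → Jul 6, 2190: 365 days.
Jul 6, 2190 → Jul 6, 2191: 365 days.
Jul 6, 2191 → Aug 6, 2191: 31 days (July has 31).
Aug 6, 2191 → Sep 6, 2191: 31 days (August has 31).
Sep 6, 2191 → Oct 6, 2191: 30 days (September has 30).
Oct 6, 2191 → Nov 6, 2191: 31 days (October has 31).
Nov 6, 2191 → Dec 6, 2191: 30 days (November has 30).
Dec 6, 2191 → Jan 6, 2192: 31 days (December has 31).
Jan 6, 2192 → Feb 6, 2192: 31 days (January has 31).
Feb 6, 2192 → Mar 6, 2192: 29 days (February has 29).
Mar 6, 2192 → Apr 6, 2192: 31 days (March has 31).
Apr 6, 2192 → May 6, 2192: 30 days (April has 30).
May 6, 2192 → May 16, 2192: 10 days.
Total: 1776 days.

1776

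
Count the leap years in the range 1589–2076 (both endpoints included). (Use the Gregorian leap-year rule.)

119

Multiples of 4 in [1589,2076]: 122.
Of those, multiples of 100: 5 (not leap unless ÷400).
Multiples of 400: 2.
Leap years = 122 − 5 + 2 = 119.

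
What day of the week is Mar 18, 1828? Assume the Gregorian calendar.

Tuesday

Doomsday rule: the anchor day for the 1800s is Friday. For year 28: 28÷12 = 2 r 4, and 4÷4 = 1, so 2+4+1 = 7.
Friday + 7 ≡ Friday — that's 1828's doomsday.
In March the doomsday date is Mar 14.
Mar 18 is 4 days after Mar 14; 4 mod 7 = 4, so Friday + 4 = Tuesday.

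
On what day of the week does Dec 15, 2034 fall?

Friday

January 1, 2034 is a Sunday.
Jan 1, 2034 → Feb 1, 2034: 31 days (January has 31).
Feb 1, 2034 → Mar 1, 2034: 28 days (February has 28).
Mar 1, 2034 → Apr 1, 2034: 31 days (March has 31).
Apr 1, 2034 → May 1, 2034: 30 days (April has 30).
May 1, 2034 → Jun 1, 2034: 31 days (May has 31).
Jun 1, 2034 → Jul 1, 2034: 30 days (June has 30).
Jul 1, 2034 → Aug 1, 2034: 31 days (July has 31).
Aug 1, 2034 → Sep 1, 2034: 31 days (August has 31).
Sep 1, 2034 → Oct 1, 2034: 30 days (September has 30).
Oct 1, 2034 → Nov 1, 2034: 31 days (October has 31).
Nov 1, 2034 → Dec 1, 2034: 30 days (November has 30).
Dec 1, 2034 → Dec 15, 2034: 14 days.
Total: 348 days.
348 mod 7 = 5, so Sunday + 5 = Friday.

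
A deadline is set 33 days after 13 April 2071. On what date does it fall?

May 16, 2071

Apr has 30 days: +18 → May 1, 2071 (15 left).
+15 → May 16, 2071.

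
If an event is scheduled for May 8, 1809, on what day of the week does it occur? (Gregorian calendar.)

Monday

Doomsday rule: the anchor day for the 1800s is Friday. For year 09: 9÷12 = 0 r 9, and 9÷4 = 2, so 0+9+2 = 11.
Friday + 11 ≡ Tuesday — that's 1809's doomsday.
In May the doomsday date is May 9.
May 8 is 1 day before May 9; 1 mod 7 = 1, so Tuesday − 1 = Monday.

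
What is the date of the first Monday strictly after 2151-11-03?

November 8, 2151

Nov 3, 2151 is a Wednesday.
From Wednesday to the next Monday is 5 days.
Nov 3, 2151 + 5 = Nov 8, 2151.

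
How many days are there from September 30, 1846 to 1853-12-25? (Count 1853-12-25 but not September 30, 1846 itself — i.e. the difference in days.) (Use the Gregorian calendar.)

Sep 30, 1846 → Sep 30, 1847: 365 days.
Sep 30, 1847 → Sep 30, 1848: 366 days (Feb 29, 1848 is in that span).
Sep 30, 1848 → Sep 30, 1849: 365 days.
Sep 30, 1849 → Sep 30, 1850: 365 days.
Sep 30, 1850 → Sep 30, 1851: 365 days.
Sep 30, 1851 → Sep 30, 1852: 366 days (Feb 29, 1852 is in that span).
Sep 30, 1852 → Sep 30, 1853: 365 days.
Sep 30, 1853 → Oct 30, 1853: 30 days (September has 30).
Oct 30, 1853 → Nov 30, 1853: 31 days (October has 31).
Nov 30, 1853 → Dec 25, 1853: 25 days.
Total: 2643 days.

2643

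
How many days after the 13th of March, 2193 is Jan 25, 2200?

Mar 13, 2193 → Mar 13, 2194: 365 days.
Mar 13, 2194 → Mar 13, 2195: 365 days.
Mar 13, 2195 → Mar 13, 2196: 366 days (Feb 29, 2196 is in that span).
Mar 13, 2196 → Mar 13, 2197: 365 days.
Mar 13, 2197 → Mar 13, 2198: 365 days.
Mar 13, 2198 → Mar 13, 2199: 365 days.
Mar 13, 2199 → Apr 13, 2199: 31 days (March has 31).
Apr 13, 2199 → May 13, 2199: 30 days (April has 30).
May 13, 2199 → Jun 13, 2199: 31 days (May has 31).
Jun 13, 2199 → Jul 13, 2199: 30 days (June has 30).
Jul 13, 2199 → Aug 13, 2199: 31 days (July has 31).
Aug 13, 2199 → Sep 13, 2199: 31 days (August has 31).
Sep 13, 2199 → Oct 13, 2199: 30 days (September has 30).
Oct 13, 2199 → Nov 13, 2199: 31 days (October has 31).
Nov 13, 2199 → Dec 13, 2199: 30 days (November has 30).
Dec 13, 2199 → Jan 13, 2200: 31 days (December has 31).
Jan 13, 2200 → Jan 25, 2200: 12 days.
Total: 2509 days.

2509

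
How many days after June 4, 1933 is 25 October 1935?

873

Jun 4, 1933 → Jun 4, 1934: 365 days.
Jun 4, 1934 → Jun 4, 1935: 365 days.
Jun 4, 1935 → Jul 4, 1935: 30 days (June has 30).
Jul 4, 1935 → Aug 4, 1935: 31 days (July has 31).
Aug 4, 1935 → Sep 4, 1935: 31 days (August has 31).
Sep 4, 1935 → Oct 4, 1935: 30 days (September has 30).
Oct 4, 1935 → Oct 25, 1935: 21 days.
Total: 873 days.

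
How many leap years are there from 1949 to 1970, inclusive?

5

Multiples of 4 in [1949,1970]: 5.
Of those, multiples of 100: 0 (not leap unless ÷400).
Multiples of 400: 0.
Leap years = 5 − 0 + 0 = 5.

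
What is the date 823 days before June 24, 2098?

March 23, 2096

−365 (one year) → Jun 24, 2097 (458 left).
−365 (one year) → Jun 24, 2096 (93 left).
−24 → May 31, 2096 (end of May, 31 days; 69 left).
−31 → Apr 30, 2096 (end of Apr, 30 days; 38 left).
−30 → Mar 31, 2096 (end of Mar, 31 days; 8 left).
−8 → Mar 23, 2096.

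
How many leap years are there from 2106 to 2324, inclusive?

Multiples of 4 in [2106,2324]: 55.
Of those, multiples of 100: 2 (not leap unless ÷400).
Multiples of 400: 0.
Leap years = 55 − 2 + 0 = 53.

53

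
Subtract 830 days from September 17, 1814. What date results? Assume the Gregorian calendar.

−365 (one year) → Sep 17, 1813 (465 left).
−365 (one year) → Sep 17, 1812 (100 left).
−17 → Aug 31, 1812 (end of Aug, 31 days; 83 left).
−31 → Jul 31, 1812 (end of Jul, 31 days; 52 left).
−31 → Jun 30, 1812 (end of Jun, 30 days; 21 left).
−21 → Jun 9, 1812.

June 9, 1812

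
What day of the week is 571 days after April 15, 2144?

First find the weekday of Apr 15, 2144. Doomsday rule: the anchor day for the 2100s is Sunday. For year 44: 44÷12 = 3 r 8, and 8÷4 = 2, so 3+8+2 = 13.
Sunday + 13 ≡ Saturday — that's 2144's doomsday.
In April the doomsday date is Apr 4.
Apr 15 is 11 days after Apr 4; 11 mod 7 = 4, so Saturday + 4 = Wednesday.
571 mod 7 = 4, so 571 days after a Wednesday is Wednesday + 4 = Sunday.

Sunday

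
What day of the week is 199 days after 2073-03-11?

First find the weekday of Mar 11, 2073. Doomsday rule: the anchor day for the 2000s is Tuesday. For year 73: 73÷12 = 6 r 1, and 1÷4 = 0, so 6+1+0 = 7.
Tuesday + 7 ≡ Tuesday — that's 2073's doomsday.
In March the doomsday date is Mar 14.
Mar 11 is 3 days before Mar 14; 3 mod 7 = 3, so Tuesday − 3 = Saturday.
199 mod 7 = 3, so 199 days after a Saturday is Saturday + 3 = Tuesday.

Tuesday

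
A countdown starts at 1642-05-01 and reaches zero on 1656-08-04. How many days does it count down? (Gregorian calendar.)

5209

May 1, 1642 → May 1, 1643: 365 days.
May 1, 1643 → May 1, 1644: 366 days (Feb 29, 1644 is in that span).
May 1, 1644 → May 1, 1645: 365 days.
May 1, 1645 → May 1, 1646: 365 days.
May 1, 1646 → May 1, 1647: 365 days.
May 1, 1647 → May 1, 1648: 366 days (Feb 29, 1648 is in that span).
May 1, 1648 → May 1, 1649: 365 days.
May 1, 1649 → May 1, 1650: 365 days.
May 1, 1650 → May 1, 1651: 365 days.
May 1, 1651 → May 1, 1652: 366 days (Feb 29, 1652 is in that span).
May 1, 1652 → May 1, 1653: 365 days.
May 1, 1653 → May 1, 1654: 365 days.
May 1, 1654 → May 1, 1655: 365 days.
May 1, 1655 → May 1, 1656: 366 days (Feb 29, 1656 is in that span).
May 1, 1656 → Jun 1, 1656: 31 days (May has 31).
Jun 1, 1656 → Jul 1, 1656: 30 days (June has 30).
Jul 1, 1656 → Aug 1, 1656: 31 days (July has 31).
Aug 1, 1656 → Aug 4, 1656: 3 days.
Total: 5209 days.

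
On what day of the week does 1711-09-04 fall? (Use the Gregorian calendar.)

Doomsday rule: the anchor day for the 1700s is Sunday. For year 11: 11÷12 = 0 r 11, and 11÷4 = 2, so 0+11+2 = 13.
Sunday + 13 ≡ Saturday — that's 1711's doomsday.
In September the doomsday date is Sep 5.
Sep 4 is 1 day before Sep 5; 1 mod 7 = 1, so Saturday − 1 = Friday.

Friday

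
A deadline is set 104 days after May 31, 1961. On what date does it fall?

September 12, 1961

May has 31 days: +1 → Jun 1, 1961 (103 left).
Jun has 30 days: +30 → Jul 1, 1961 (73 left).
Jul has 31 days: +31 → Aug 1, 1961 (42 left).
Aug has 31 days: +31 → Sep 1, 1961 (11 left).
+11 → Sep 12, 1961.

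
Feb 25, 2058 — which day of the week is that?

Monday

Doomsday rule: the anchor day for the 2000s is Tuesday. For year 58: 58÷12 = 4 r 10, and 10÷4 = 2, so 4+10+2 = 16.
Tuesday + 16 ≡ Thursday — that's 2058's doomsday.
In February the doomsday date is Feb 28 (2058 is not a leap year).
Feb 25 is 3 days before Feb 28; 3 mod 7 = 3, so Thursday − 3 = Monday.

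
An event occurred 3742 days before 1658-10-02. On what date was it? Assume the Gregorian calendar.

July 4, 1648

−365 (one year) → Oct 2, 1657 (3377 left).
−365 (one year) → Oct 2, 1656 (3012 left).
−366 (one year; includes Feb 29, 1656) → Oct 2, 1655 (2646 left).
−365 (one year) → Oct 2, 1654 (2281 left).
−365 (one year) → Oct 2, 1653 (1916 left).
−365 (one year) → Oct 2, 1652 (1551 left).
−366 (one year; includes Feb 29, 1652) → Oct 2, 1651 (1185 left).
−365 (one year) → Oct 2, 1650 (820 left).
−365 (one year) → Oct 2, 1649 (455 left).
−365 (one year) → Oct 2, 1648 (90 left).
−2 → Sep 30, 1648 (end of Sep, 30 days; 88 left).
−30 → Aug 31, 1648 (end of Aug, 31 days; 58 left).
−31 → Jul 31, 1648 (end of Jul, 31 days; 27 left).
−27 → Jul 4, 1648.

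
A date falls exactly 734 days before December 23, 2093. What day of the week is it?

Thursday

First find the weekday of Dec 23, 2093. Doomsday rule: the anchor day for the 2000s is Tuesday. For year 93: 93÷12 = 7 r 9, and 9÷4 = 2, so 7+9+2 = 18.
Tuesday + 18 ≡ Saturday — that's 2093's doomsday.
In December the doomsday date is Dec 12.
Dec 23 is 11 days after Dec 12; 11 mod 7 = 4, so Saturday + 4 = Wednesday.
734 mod 7 = 6, so 734 days before a Wednesday is Wednesday − 6 = Thursday.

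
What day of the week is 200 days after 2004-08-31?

Saturday

Aug 31, 2004 is a Tuesday.
200 mod 7 = 4, so 200 days after a Tuesday is Tuesday + 4 = Saturday.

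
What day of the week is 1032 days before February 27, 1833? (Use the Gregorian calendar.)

Sunday

Feb 27, 1833 is a Wednesday.
1032 mod 7 = 3, so 1032 days before a Wednesday is Wednesday − 3 = Sunday.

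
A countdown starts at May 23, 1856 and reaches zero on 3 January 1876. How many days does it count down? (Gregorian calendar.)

7164

May 23, 1856 → May 23, 1857: 365 days.
May 23, 1857 → May 23, 1858: 365 days.
May 23, 1858 → May 23, 1859: 365 days.
May 23, 1859 → May 23, 1860: 366 days (Feb 29, 1860 is in that span).
May 23, 1860 → May 23, 1861: 365 days.
May 23, 1861 → May 23, 1862: 365 days.
May 23, 1862 → May 23, 1863: 365 days.
May 23, 1863 → May 23, 1864: 366 days (Feb 29, 1864 is in that span).
May 23, 1864 → May 23, 1865: 365 days.
May 23, 1865 → May 23, 1866: 365 days.
May 23, 1866 → May 23, 1867: 365 days.
May 23, 1867 → May 23, 1868: 366 days (Feb 29, 1868 is in that span).
May 23, 1868 → May 23, 1869: 365 days.
May 23, 1869 → May 23, 1870: 365 days.
May 23, 1870 → May 23, 1871: 365 days.
May 23, 1871 → May 23, 1872: 366 days (Feb 29, 1872 is in that span).
May 23, 1872 → May 23, 1873: 365 days.
May 23, 1873 → May 23, 1874: 365 days.
May 23, 1874 → May 23, 1875: 365 days.
May 23, 1875 → Jun 23, 1875: 31 days (May has 31).
Jun 23, 1875 → Jul 23, 1875: 30 days (June has 30).
Jul 23, 1875 → Aug 23, 1875: 31 days (July has 31).
Aug 23, 1875 → Sep 23, 1875: 31 days (August has 31).
Sep 23, 1875 → Oct 23, 1875: 30 days (September has 30).
Oct 23, 1875 → Nov 23, 1875: 31 days (October has 31).
Nov 23, 1875 → Dec 23, 1875: 30 days (November has 30).
Dec 23, 1875 → Jan 3, 1876: 11 days.
Total: 7164 days.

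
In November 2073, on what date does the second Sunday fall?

November 12, 2073

November 1, 2073 is a Wednesday.
The first Sunday is therefore November 5 (4 days later).
The second Sunday is 5 + 1×7 = November 12.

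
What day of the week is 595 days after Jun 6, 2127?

First find the weekday of Jun 6, 2127. Doomsday rule: the anchor day for the 2100s is Sunday. For year 27: 27÷12 = 2 r 3, and 3÷4 = 0, so 2+3+0 = 5.
Sunday + 5 ≡ Friday — that's 2127's doomsday.
In June the doomsday date is Jun 6.
Jun 6 is the doomsday itself: Friday.
595 mod 7 = 0, so 595 days after a Friday is Friday + 0 = Friday.

Friday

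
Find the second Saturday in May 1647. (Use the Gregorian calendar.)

May 1, 1647 is a Wednesday.
The first Saturday is therefore May 4 (3 days later).
The second Saturday is 4 + 1×7 = May 11.

May 11, 1647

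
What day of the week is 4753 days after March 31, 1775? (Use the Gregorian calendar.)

First find the weekday of Mar 31, 1775. Doomsday rule: the anchor day for the 1700s is Sunday. For year 75: 75÷12 = 6 r 3, and 3÷4 = 0, so 6+3+0 = 9.
Sunday + 9 ≡ Tuesday — that's 1775's doomsday.
In March the doomsday date is Mar 14.
Mar 31 is 17 days after Mar 14; 17 mod 7 = 3, so Tuesday + 3 = Friday.
4753 mod 7 = 0, so 4753 days after a Friday is Friday + 0 = Friday.

Friday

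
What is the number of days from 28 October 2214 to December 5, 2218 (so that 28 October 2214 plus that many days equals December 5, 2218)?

1499

Oct 28, 2214 → Oct 28, 2215: 365 days.
Oct 28, 2215 → Oct 28, 2216: 366 days (Feb 29, 2216 is in that span).
Oct 28, 2216 → Oct 28, 2217: 365 days.
Oct 28, 2217 → Oct 28, 2218: 365 days.
Oct 28, 2218 → Nov 28, 2218: 31 days (October has 31).
Nov 28, 2218 → Dec 5, 2218: 7 days.
Total: 1499 days.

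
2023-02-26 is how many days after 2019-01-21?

Jan 21, 2019 → Jan 21, 2020: 365 days.
Jan 21, 2020 → Jan 21, 2021: 366 days (Feb 29, 2020 is in that span).
Jan 21, 2021 → Jan 21, 2022: 365 days.
Jan 21, 2022 → Jan 21, 2023: 365 days.
Jan 21, 2023 → Feb 21, 2023: 31 days (January has 31).
Feb 21, 2023 → Feb 26, 2023: 5 days.
Total: 1497 days.

1497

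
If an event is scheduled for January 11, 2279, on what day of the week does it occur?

Doomsday rule: the anchor day for the 2200s is Friday. For year 79: 79÷12 = 6 r 7, and 7÷4 = 1, so 6+7+1 = 14.
Friday + 14 ≡ Friday — that's 2279's doomsday.
In January the doomsday date is Jan 3 (2279 is not a leap year).
Jan 11 is 8 days after Jan 3; 8 mod 7 = 1, so Friday + 1 = Saturday.

Saturday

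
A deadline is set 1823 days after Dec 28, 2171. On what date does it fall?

December 24, 2176

+366 (one year; includes Feb 29, 2172) → Dec 28, 2172 (1457 left).
+365 (one year) → Dec 28, 2173 (1092 left).
+365 (one year) → Dec 28, 2174 (727 left).
+365 (one year) → Dec 28, 2175 (362 left).
Dec has 31 days: +4 → Jan 1, 2176 (358 left).
Jan has 31 days: +31 → Feb 1, 2176 (327 left).
Feb has 29 days: +29 → Mar 1, 2176 (298 left).
Mar has 31 days: +31 → Apr 1, 2176 (267 left).
Apr has 30 days: +30 → May 1, 2176 (237 left).
May has 31 days: +31 → Jun 1, 2176 (206 left).
Jun has 30 days: +30 → Jul 1, 2176 (176 left).
Jul has 31 days: +31 → Aug 1, 2176 (145 left).
Aug has 31 days: +31 → Sep 1, 2176 (114 left).
Sep has 30 days: +30 → Oct 1, 2176 (84 left).
Oct has 31 days: +31 → Nov 1, 2176 (53 left).
Nov has 30 days: +30 → Dec 1, 2176 (23 left).
+23 → Dec 24, 2176.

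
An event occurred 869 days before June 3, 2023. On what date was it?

January 15, 2021

−365 (one year) → Jun 3, 2022 (504 left).
−365 (one year) → Jun 3, 2021 (139 left).
−3 → May 31, 2021 (end of May, 31 days; 136 left).
−31 → Apr 30, 2021 (end of Apr, 30 days; 105 left).
−30 → Mar 31, 2021 (end of Mar, 31 days; 75 left).
−31 → Feb 28, 2021 (end of Feb, 28 days; 44 left).
−28 → Jan 31, 2021 (end of Jan, 31 days; 16 left).
−16 → Jan 15, 2021.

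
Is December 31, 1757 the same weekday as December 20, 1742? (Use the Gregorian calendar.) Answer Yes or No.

From Dec 20, 1742 to Dec 31, 1757 is 5490 days.
5490 mod 7 = 2, so they are different weekdays.
(Dec 20, 1742 is a Thursday; Dec 31, 1757 is a Saturday.)

No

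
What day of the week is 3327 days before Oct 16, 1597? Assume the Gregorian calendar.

Oct 16, 1597 is a Thursday.
3327 mod 7 = 2, so 3327 days before a Thursday is Thursday − 2 = Tuesday.

Tuesday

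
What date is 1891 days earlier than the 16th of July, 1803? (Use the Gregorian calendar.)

May 11, 1798

−365 (one year) → Jul 16, 1802 (1526 left).
−365 (one year) → Jul 16, 1801 (1161 left).
−365 (one year) → Jul 16, 1800 (796 left).
−365 (one year) → Jul 16, 1799 (431 left).
−365 (one year) → Jul 16, 1798 (66 left).
−16 → Jun 30, 1798 (end of Jun, 30 days; 50 left).
−30 → May 31, 1798 (end of May, 31 days; 20 left).
−20 → May 11, 1798.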